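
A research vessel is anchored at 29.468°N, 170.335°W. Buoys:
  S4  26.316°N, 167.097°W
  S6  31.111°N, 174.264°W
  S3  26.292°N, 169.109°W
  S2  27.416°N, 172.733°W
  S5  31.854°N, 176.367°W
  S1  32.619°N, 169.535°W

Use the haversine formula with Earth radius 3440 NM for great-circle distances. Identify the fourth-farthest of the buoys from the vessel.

Distances from the vessel (29.468°N, 170.335°W):
S5: 342.8 NM
S4: 255.6 NM
S6: 226.3 NM
S3: 201.5 NM
S1: 193.6 NM
S2: 176.6 NM
The fourth-farthest is S3 at 201.5 NM.

S3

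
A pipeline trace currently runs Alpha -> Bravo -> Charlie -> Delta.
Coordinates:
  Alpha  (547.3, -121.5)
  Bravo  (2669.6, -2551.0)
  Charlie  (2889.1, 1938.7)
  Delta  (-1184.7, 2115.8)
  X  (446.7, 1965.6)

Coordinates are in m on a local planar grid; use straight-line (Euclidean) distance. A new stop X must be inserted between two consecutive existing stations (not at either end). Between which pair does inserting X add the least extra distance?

between Charlie and Delta

Added distance for inserting X between each consecutive pair:
Alpha–Bravo: 3897.6 m
Bravo–Charlie: 2981.5 m
Charlie–Delta: 3.2 m
Smallest added distance is 3.2 m, inserting between Charlie and Delta.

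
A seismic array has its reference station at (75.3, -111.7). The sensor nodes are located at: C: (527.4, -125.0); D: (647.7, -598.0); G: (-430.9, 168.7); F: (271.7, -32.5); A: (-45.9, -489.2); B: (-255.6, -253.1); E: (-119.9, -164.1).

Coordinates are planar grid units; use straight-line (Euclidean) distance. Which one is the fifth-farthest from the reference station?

Distance to each, sorted:
D: 751.1
G: 578.7
C: 452.3
A: 396.5
B: 359.8
F: 211.8
E: 202.1
The fifth-farthest is B at 359.8.

B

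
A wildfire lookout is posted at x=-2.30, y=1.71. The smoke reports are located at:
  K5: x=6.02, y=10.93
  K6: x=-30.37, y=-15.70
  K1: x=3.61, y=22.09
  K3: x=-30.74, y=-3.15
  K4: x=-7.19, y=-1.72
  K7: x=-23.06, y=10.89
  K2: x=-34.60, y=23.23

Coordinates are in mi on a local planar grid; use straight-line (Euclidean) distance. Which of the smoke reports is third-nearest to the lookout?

K1

Distance to each, sorted:
K4: 6.0 mi
K5: 12.4 mi
K1: 21.2 mi
K7: 22.7 mi
K3: 28.9 mi
K6: 33.0 mi
K2: 38.8 mi
The third-nearest is K1 at 21.2 mi.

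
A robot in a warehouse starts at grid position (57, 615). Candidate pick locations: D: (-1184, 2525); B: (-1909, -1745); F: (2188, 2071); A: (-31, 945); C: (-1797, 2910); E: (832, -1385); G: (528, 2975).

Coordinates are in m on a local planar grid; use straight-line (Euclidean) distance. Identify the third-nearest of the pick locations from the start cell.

Distance to each, sorted:
A: 341.5 m
E: 2144.9 m
D: 2277.8 m
G: 2406.5 m
F: 2580.9 m
C: 2950.3 m
B: 3071.6 m
The third-nearest is D at 2277.8 m.

D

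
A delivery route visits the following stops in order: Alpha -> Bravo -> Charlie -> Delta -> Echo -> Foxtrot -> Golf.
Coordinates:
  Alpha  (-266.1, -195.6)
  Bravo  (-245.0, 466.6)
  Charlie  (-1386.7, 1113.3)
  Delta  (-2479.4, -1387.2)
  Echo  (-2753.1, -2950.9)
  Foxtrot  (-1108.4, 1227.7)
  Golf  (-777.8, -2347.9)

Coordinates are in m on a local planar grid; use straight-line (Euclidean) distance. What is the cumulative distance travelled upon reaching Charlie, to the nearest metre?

Leg distances:
Alpha→Bravo: 662.5 m  (cumulative 662.5 m)
Bravo→Charlie: 1312.1 m  (cumulative 1974.7 m)
Cumulative distance at Charlie ≈ 1975 m.

1975 m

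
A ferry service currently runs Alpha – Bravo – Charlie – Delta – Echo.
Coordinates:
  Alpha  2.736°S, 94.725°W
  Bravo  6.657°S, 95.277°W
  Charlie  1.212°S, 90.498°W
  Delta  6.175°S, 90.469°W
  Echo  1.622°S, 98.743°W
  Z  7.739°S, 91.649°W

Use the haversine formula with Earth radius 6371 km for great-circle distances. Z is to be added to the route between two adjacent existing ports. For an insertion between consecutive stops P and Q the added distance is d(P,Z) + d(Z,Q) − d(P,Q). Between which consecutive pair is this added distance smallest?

Added distance for inserting Z between each consecutive pair:
Alpha–Bravo: 629.9 km
Bravo–Charlie: 350.2 km
Charlie–Delta: 402.3 km
Delta–Echo: 208.5 km
Smallest added distance is 208.5 km, inserting between Delta and Echo.

between Delta and Echo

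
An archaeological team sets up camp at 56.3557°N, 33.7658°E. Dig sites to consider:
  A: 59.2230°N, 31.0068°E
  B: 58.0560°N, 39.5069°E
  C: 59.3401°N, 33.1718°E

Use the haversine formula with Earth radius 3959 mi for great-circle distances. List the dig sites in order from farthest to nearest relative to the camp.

Distances from the camp:
B 58.0560°N, 39.5069°E: 244.8 mi
A 59.2230°N, 31.0068°E: 222.6 mi
C 59.3401°N, 33.1718°E: 207.4 mi

B, A, C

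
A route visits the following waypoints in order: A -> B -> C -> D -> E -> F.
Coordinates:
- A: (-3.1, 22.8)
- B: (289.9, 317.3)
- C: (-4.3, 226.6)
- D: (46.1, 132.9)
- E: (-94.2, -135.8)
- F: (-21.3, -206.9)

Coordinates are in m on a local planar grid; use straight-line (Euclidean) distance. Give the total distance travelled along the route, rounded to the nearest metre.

Leg distances:
A→B: 415.4 m  (cumulative 415.4 m)
B→C: 307.9 m  (cumulative 723.3 m)
C→D: 106.4 m  (cumulative 829.7 m)
D→E: 303.1 m  (cumulative 1132.8 m)
E→F: 101.8 m  (cumulative 1234.6 m)
Total route length ≈ 1235 m.

1235 m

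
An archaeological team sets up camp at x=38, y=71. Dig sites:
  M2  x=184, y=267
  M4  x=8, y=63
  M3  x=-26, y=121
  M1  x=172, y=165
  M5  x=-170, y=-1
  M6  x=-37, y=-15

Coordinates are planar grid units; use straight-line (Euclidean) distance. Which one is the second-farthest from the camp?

Distances from the camp (x=38, y=71):
M2: 244.4
M5: 220.1
M1: 163.7
M6: 114.1
M3: 81.2
M4: 31.0
The second-farthest is M5 at 220.1.

M5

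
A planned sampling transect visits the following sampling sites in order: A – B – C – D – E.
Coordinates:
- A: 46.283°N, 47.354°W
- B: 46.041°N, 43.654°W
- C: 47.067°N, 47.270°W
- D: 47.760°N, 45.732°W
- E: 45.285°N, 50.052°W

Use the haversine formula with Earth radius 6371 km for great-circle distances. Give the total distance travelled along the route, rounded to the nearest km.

Leg distances:
A→B: 286.2 km  (cumulative 286.2 km)
B→C: 299.1 km  (cumulative 585.3 km)
C→D: 139.0 km  (cumulative 724.3 km)
D→E: 430.0 km  (cumulative 1154.3 km)
Total route length ≈ 1154 km.

1154 km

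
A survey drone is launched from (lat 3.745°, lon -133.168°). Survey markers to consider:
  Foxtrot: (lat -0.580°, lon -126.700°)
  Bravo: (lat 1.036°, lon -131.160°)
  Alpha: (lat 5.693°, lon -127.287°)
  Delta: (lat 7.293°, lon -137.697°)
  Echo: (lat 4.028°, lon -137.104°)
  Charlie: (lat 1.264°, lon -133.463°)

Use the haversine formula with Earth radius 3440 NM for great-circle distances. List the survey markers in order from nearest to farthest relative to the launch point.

Charlie, Bravo, Echo, Delta, Alpha, Foxtrot

Distance from the launch point at (lat 3.745°, lon -133.168°) to each:
Charlie (lat 1.264°, lon -133.463°): 150.0 NM
Bravo (lat 1.036°, lon -131.160°): 202.4 NM
Echo (lat 4.028°, lon -137.104°): 236.4 NM
Delta (lat 7.293°, lon -137.697°): 344.4 NM
Alpha (lat 5.693°, lon -127.287°): 370.8 NM
Foxtrot (lat -0.580°, lon -126.700°): 467.0 NM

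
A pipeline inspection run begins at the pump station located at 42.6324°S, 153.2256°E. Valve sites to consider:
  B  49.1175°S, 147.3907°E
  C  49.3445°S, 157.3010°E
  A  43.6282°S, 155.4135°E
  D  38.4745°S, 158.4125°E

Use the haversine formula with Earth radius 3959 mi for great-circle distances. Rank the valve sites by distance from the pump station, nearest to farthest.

Computing each great-circle distance from 42.6324°S, 153.2256°E:
A 43.6282°S, 155.4135°E: 130.0 mi
D 38.4745°S, 158.4125°E: 395.7 mi
C 49.3445°S, 157.3010°E: 503.2 mi
B 49.1175°S, 147.3907°E: 528.4 mi

A, D, C, B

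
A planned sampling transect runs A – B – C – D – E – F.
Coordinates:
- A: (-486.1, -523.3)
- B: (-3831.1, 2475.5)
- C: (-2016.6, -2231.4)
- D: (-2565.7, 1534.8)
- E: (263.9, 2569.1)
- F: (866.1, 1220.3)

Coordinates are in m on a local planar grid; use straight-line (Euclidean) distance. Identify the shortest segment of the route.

E–F

Leg distances:
A→B: 4492.4 m
B→C: 5044.5 m
C→D: 3806.0 m
D→E: 3012.7 m
E→F: 1477.1 m
The shortest leg is E–F at 1477.1 m.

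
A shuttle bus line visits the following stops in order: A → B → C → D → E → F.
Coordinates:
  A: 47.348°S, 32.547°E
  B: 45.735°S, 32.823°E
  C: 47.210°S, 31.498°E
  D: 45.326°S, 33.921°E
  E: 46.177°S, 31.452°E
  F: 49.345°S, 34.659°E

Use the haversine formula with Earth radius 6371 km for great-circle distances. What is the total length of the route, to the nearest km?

1293 km

Leg distances:
A→B: 180.6 km  (cumulative 180.6 km)
B→C: 192.9 km  (cumulative 373.5 km)
C→D: 280.3 km  (cumulative 653.7 km)
D→E: 213.6 km  (cumulative 867.4 km)
E→F: 426.0 km  (cumulative 1293.4 km)
Total route length ≈ 1293 km.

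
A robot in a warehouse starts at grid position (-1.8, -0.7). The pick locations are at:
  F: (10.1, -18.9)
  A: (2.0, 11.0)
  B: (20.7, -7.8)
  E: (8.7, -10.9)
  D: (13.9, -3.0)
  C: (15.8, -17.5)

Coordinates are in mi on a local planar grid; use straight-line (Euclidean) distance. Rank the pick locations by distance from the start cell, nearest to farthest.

A, E, D, F, B, C

Computing each straight-line distance from (-1.8, -0.7):
A (2.0, 11.0): 12.3 mi
E (8.7, -10.9): 14.6 mi
D (13.9, -3.0): 15.9 mi
F (10.1, -18.9): 21.7 mi
B (20.7, -7.8): 23.6 mi
C (15.8, -17.5): 24.3 mi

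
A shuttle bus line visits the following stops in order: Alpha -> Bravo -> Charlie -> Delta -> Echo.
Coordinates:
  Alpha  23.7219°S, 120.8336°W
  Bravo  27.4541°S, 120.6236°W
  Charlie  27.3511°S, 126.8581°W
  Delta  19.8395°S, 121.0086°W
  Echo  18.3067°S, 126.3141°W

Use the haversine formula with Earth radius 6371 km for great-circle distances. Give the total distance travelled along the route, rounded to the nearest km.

Leg distances:
Alpha→Bravo: 415.5 km  (cumulative 415.5 km)
Bravo→Charlie: 615.5 km  (cumulative 1031.0 km)
Charlie→Delta: 1025.7 km  (cumulative 2056.7 km)
Delta→Echo: 583.0 km  (cumulative 2639.7 km)
Total route length ≈ 2640 km.

2640 km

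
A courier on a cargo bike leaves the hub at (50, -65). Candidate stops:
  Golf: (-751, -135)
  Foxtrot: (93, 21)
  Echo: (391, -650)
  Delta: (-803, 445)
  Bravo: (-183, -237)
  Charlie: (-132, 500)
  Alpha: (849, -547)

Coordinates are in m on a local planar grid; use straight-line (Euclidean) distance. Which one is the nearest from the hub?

Foxtrot

Distance to each, sorted:
Foxtrot: 96.2 m
Bravo: 289.6 m
Charlie: 593.6 m
Echo: 677.1 m
Golf: 804.1 m
Alpha: 933.1 m
Delta: 993.8 m
The nearest is Foxtrot at 96.2 m.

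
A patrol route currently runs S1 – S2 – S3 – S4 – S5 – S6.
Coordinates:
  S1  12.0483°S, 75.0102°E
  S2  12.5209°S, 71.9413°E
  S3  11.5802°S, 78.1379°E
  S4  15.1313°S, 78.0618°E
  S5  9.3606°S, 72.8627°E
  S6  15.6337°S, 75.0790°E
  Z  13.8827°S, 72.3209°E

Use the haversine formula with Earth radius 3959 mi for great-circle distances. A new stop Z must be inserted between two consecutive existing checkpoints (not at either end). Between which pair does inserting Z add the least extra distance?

between S5 and S6

Added distance for inserting Z between each consecutive pair:
S1–S2: 108.8 mi
S2–S3: 96.8 mi
S3–S4: 571.2 mi
S4–S5: 177.0 mi
S5–S6: 76.6 mi
Smallest added distance is 76.6 mi, inserting between S5 and S6.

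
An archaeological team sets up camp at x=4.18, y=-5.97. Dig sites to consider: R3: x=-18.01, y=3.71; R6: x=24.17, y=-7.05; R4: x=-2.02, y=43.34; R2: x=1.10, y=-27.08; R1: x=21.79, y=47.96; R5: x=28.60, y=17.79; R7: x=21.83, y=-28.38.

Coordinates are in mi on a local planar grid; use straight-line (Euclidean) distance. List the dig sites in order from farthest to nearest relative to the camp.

Distances from the camp:
R1 x=21.79, y=47.96: 56.7 mi
R4 x=-2.02, y=43.34: 49.7 mi
R5 x=28.60, y=17.79: 34.1 mi
R7 x=21.83, y=-28.38: 28.5 mi
R3 x=-18.01, y=3.71: 24.2 mi
R2 x=1.10, y=-27.08: 21.3 mi
R6 x=24.17, y=-7.05: 20.0 mi

R1, R4, R5, R7, R3, R2, R6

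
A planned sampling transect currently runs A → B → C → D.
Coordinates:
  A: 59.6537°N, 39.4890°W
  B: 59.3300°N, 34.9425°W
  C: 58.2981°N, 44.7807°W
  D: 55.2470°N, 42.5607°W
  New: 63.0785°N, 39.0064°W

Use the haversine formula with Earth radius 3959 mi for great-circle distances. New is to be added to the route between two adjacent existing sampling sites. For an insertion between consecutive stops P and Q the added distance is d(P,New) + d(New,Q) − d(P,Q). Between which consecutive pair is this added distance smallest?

between B and C

Added distance for inserting New between each consecutive pair:
A–B: 368.2 mi
B–C: 316.7 mi
C–D: 711.9 mi
Smallest added distance is 316.7 mi, inserting between B and C.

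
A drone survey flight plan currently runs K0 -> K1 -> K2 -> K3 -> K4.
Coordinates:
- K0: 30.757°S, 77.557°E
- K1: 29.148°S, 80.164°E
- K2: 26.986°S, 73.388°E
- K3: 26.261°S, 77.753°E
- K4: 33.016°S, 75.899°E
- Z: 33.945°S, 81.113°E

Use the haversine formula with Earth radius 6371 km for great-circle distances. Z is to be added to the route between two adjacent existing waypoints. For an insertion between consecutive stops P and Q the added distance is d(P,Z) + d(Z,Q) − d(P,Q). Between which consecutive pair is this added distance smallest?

between K3 and K4

Added distance for inserting Z between each consecutive pair:
K0–K1: 719.6 km
K1–K2: 904.3 km
K2–K3: 1542.2 km
K3–K4: 635.6 km
Smallest added distance is 635.6 km, inserting between K3 and K4.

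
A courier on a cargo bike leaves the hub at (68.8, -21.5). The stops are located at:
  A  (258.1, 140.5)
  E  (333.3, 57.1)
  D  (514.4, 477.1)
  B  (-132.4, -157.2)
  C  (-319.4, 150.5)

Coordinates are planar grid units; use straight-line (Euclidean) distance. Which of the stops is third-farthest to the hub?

E

Distances from the hub ((68.8, -21.5)):
D: 668.7
C: 424.6
E: 275.9
A: 249.2
B: 242.7
The third-farthest is E at 275.9.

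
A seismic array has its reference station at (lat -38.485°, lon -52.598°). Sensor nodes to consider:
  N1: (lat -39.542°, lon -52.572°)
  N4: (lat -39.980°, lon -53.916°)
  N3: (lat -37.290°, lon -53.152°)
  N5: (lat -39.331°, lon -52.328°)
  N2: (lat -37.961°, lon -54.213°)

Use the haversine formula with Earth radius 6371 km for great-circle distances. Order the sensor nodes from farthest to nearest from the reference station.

N4, N2, N3, N1, N5

Distances from the reference station:
N4 (lat -39.980°, lon -53.916°): 201.3 km
N2 (lat -37.961°, lon -54.213°): 152.6 km
N3 (lat -37.290°, lon -53.152°): 141.5 km
N1 (lat -39.542°, lon -52.572°): 117.6 km
N5 (lat -39.331°, lon -52.328°): 96.9 km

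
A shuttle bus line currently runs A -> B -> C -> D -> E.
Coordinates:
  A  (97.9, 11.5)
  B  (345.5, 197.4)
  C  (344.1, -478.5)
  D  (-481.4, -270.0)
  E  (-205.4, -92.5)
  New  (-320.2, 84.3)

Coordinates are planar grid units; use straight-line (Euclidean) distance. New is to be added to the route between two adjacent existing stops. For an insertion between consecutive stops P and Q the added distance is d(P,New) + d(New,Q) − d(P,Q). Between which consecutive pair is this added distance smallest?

between D and E

Added distance for inserting New between each consecutive pair:
A–B: 790.0
B–C: 870.0
C–D: 408.5
D–E: 271.9
Smallest added distance is 271.9, inserting between D and E.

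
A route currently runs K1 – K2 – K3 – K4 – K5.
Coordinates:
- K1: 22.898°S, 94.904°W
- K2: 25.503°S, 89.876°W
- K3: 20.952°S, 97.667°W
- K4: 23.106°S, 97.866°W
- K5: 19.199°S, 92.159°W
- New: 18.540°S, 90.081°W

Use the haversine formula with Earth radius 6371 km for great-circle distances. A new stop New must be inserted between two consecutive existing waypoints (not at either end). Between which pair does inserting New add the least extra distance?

Added distance for inserting New between each consecutive pair:
K1–K2: 885.5 km
K2–K3: 669.4 km
K3–K4: 1552.4 km
K4–K5: 451.5 km
Smallest added distance is 451.5 km, inserting between K4 and K5.

between K4 and K5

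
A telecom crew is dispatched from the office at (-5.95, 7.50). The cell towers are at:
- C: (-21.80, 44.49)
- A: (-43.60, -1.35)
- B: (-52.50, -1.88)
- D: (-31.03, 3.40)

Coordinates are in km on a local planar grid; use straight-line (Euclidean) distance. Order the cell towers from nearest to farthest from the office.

D, A, C, B

Distance from the office at (-5.95, 7.50) to each:
D (-31.03, 3.40): 25.4 km
A (-43.60, -1.35): 38.7 km
C (-21.80, 44.49): 40.2 km
B (-52.50, -1.88): 47.5 km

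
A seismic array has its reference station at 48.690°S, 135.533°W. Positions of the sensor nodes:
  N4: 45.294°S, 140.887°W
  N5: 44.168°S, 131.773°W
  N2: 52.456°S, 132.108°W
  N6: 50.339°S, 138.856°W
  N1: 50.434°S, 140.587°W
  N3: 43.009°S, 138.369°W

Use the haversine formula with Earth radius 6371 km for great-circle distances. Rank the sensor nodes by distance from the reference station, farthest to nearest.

N3, N5, N4, N2, N1, N6

Distance from the reference station at 48.690°S, 135.533°W to each:
N3 43.009°S, 138.369°W: 668.7 km
N5 44.168°S, 131.773°W: 579.4 km
N4 45.294°S, 140.887°W: 554.3 km
N2 52.456°S, 132.108°W: 483.5 km
N1 50.434°S, 140.587°W: 412.8 km
N6 50.339°S, 138.856°W: 301.9 km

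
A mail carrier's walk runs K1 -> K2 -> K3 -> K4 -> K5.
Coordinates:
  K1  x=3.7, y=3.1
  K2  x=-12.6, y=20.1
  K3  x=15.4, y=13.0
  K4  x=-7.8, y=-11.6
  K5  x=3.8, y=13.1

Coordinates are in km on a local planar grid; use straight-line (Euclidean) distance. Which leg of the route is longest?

K3–K4

Leg distances:
K1→K2: 23.6 km
K2→K3: 28.9 km
K3→K4: 33.8 km
K4→K5: 27.3 km
The longest leg is K3–K4 at 33.8 km.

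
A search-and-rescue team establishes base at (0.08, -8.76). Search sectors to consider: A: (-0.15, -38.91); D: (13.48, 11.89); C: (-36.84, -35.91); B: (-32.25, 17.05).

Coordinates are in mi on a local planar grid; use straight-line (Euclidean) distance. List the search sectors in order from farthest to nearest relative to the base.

C, B, A, D

Distance from the base at (0.08, -8.76) to each:
C (-36.84, -35.91): 45.8 mi
B (-32.25, 17.05): 41.4 mi
A (-0.15, -38.91): 30.2 mi
D (13.48, 11.89): 24.6 mi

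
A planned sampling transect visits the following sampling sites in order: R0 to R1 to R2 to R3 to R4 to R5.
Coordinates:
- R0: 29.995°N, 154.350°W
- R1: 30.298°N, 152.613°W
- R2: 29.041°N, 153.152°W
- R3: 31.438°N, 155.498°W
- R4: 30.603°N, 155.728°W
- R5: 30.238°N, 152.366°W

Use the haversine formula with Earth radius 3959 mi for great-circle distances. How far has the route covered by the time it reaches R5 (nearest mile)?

Leg distances:
R0→R1: 105.9 mi  (cumulative 105.9 mi)
R1→R2: 92.7 mi  (cumulative 198.6 mi)
R2→R3: 216.9 mi  (cumulative 415.4 mi)
R3→R4: 59.3 mi  (cumulative 474.7 mi)
R4→R5: 201.9 mi  (cumulative 676.6 mi)
Cumulative distance at R5 ≈ 677 mi.

677 mi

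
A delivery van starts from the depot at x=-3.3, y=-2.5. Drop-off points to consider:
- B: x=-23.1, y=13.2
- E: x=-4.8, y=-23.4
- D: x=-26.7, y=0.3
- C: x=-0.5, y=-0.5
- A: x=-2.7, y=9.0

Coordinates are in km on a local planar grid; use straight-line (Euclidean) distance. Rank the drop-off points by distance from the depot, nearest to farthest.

Distance from the depot at x=-3.3, y=-2.5 to each:
C x=-0.5, y=-0.5: 3.4 km
A x=-2.7, y=9.0: 11.5 km
E x=-4.8, y=-23.4: 21.0 km
D x=-26.7, y=0.3: 23.6 km
B x=-23.1, y=13.2: 25.3 km

C, A, E, D, B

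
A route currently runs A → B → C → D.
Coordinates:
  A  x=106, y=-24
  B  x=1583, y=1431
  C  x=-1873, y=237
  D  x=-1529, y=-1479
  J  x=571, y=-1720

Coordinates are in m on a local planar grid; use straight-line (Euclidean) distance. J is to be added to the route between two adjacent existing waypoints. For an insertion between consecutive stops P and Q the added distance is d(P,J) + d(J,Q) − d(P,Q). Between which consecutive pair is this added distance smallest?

Added distance for inserting J between each consecutive pair:
A–B: 2994.8 m
B–C: 2784.1 m
C–D: 3494.6 m
Smallest added distance is 2784.1 m, inserting between B and C.

between B and C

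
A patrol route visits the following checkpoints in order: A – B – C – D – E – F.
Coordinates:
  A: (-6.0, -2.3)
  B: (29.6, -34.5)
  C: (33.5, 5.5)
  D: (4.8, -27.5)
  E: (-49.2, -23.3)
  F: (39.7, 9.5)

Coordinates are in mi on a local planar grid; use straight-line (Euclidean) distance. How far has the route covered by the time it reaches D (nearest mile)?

132 mi

Leg distances:
A→B: 48.0 mi  (cumulative 48.0 mi)
B→C: 40.2 mi  (cumulative 88.2 mi)
C→D: 43.7 mi  (cumulative 131.9 mi)
Cumulative distance at D ≈ 132 mi.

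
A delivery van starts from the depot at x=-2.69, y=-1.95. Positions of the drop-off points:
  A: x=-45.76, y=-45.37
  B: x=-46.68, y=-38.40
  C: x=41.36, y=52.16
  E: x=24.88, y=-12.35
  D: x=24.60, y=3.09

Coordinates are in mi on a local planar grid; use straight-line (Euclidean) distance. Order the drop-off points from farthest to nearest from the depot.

Distance from the depot at x=-2.69, y=-1.95 to each:
C x=41.36, y=52.16: 69.8 mi
A x=-45.76, y=-45.37: 61.2 mi
B x=-46.68, y=-38.40: 57.1 mi
E x=24.88, y=-12.35: 29.5 mi
D x=24.60, y=3.09: 27.8 mi

C, A, B, E, D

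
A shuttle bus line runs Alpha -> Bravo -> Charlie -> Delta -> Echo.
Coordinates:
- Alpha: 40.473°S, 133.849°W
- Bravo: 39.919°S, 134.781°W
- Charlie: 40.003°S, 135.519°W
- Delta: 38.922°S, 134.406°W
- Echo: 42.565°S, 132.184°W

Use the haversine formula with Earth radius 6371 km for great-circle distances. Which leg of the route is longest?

Leg distances:
Alpha→Bravo: 100.3 km
Bravo→Charlie: 63.6 km
Charlie→Delta: 153.5 km
Delta→Echo: 446.2 km
The longest leg is Delta–Echo at 446.2 km.

Delta–Echo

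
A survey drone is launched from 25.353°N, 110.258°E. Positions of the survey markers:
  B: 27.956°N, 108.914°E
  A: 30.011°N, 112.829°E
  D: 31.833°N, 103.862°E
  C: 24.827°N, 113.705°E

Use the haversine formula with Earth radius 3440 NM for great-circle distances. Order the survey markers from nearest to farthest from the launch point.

Distance from the launch point at 25.353°N, 110.258°E to each:
B 27.956°N, 108.914°E: 172.1 NM
C 24.827°N, 113.705°E: 190.1 NM
A 30.011°N, 112.829°E: 311.3 NM
D 31.833°N, 103.862°E: 514.6 NM

B, C, A, D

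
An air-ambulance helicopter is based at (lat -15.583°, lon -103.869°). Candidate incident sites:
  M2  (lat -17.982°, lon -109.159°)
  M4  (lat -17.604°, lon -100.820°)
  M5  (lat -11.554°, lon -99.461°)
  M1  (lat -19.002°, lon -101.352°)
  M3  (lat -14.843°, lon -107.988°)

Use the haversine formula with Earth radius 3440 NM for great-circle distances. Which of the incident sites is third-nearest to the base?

M1

Distance to each, sorted:
M4: 213.3 NM
M3: 242.7 NM
M1: 250.9 NM
M2: 336.4 NM
M5: 353.1 NM
The third-nearest is M1 at 250.9 NM.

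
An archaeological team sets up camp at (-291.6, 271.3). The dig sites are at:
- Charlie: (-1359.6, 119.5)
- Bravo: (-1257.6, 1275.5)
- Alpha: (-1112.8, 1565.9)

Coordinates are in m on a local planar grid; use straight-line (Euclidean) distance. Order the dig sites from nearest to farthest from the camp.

Charlie, Bravo, Alpha

Distance from the camp at (-291.6, 271.3) to each:
Charlie (-1359.6, 119.5): 1078.7 m
Bravo (-1257.6, 1275.5): 1393.4 m
Alpha (-1112.8, 1565.9): 1533.1 m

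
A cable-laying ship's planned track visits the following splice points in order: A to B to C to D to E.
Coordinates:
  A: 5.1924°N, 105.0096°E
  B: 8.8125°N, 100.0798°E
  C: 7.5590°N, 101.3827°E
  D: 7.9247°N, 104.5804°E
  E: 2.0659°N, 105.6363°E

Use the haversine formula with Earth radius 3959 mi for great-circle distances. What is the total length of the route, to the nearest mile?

1176 mi

Leg distances:
A→B: 420.5 mi  (cumulative 420.5 mi)
B→C: 124.3 mi  (cumulative 544.8 mi)
C→D: 220.4 mi  (cumulative 765.2 mi)
D→E: 411.3 mi  (cumulative 1176.5 mi)
Total route length ≈ 1176 mi.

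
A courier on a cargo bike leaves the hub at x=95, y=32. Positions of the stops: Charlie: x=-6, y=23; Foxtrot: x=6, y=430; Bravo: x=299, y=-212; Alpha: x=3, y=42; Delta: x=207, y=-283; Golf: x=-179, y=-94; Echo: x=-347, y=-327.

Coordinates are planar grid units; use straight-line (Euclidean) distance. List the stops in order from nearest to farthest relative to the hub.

Alpha, Charlie, Golf, Bravo, Delta, Foxtrot, Echo

Distance from the hub at x=95, y=32 to each:
Alpha x=3, y=42: 92.5
Charlie x=-6, y=23: 101.4
Golf x=-179, y=-94: 301.6
Bravo x=299, y=-212: 318.0
Delta x=207, y=-283: 334.3
Foxtrot x=6, y=430: 407.8
Echo x=-347, y=-327: 569.4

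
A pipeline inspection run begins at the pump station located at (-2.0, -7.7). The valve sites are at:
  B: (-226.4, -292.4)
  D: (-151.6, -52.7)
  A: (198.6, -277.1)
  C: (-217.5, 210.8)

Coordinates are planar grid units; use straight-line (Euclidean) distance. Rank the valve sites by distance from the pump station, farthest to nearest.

B, A, C, D

Computing each straight-line distance from (-2.0, -7.7):
B (-226.4, -292.4): 362.5
A (198.6, -277.1): 335.9
C (-217.5, 210.8): 306.9
D (-151.6, -52.7): 156.2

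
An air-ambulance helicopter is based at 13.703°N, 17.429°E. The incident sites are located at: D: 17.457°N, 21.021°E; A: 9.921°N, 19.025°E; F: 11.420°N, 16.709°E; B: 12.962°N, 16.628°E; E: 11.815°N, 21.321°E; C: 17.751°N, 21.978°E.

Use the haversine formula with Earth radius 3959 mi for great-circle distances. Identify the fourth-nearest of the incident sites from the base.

Distance to each, sorted:
B: 74.3 mi
F: 165.1 mi
A: 282.7 mi
E: 292.9 mi
D: 352.7 mi
C: 412.0 mi
The fourth-nearest is E at 292.9 mi.

E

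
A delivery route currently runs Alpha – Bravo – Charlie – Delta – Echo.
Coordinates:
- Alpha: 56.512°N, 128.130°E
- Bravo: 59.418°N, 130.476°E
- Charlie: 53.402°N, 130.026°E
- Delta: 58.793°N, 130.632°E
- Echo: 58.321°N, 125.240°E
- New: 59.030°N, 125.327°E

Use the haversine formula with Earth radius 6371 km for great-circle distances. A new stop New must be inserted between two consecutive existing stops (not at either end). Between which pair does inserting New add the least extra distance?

between Delta and Echo

Added distance for inserting New between each consecutive pair:
Alpha–Bravo: 270.1 km
Bravo–Charlie: 316.1 km
Charlie–Delta: 394.6 km
Delta–Echo: 67.6 km
Smallest added distance is 67.6 km, inserting between Delta and Echo.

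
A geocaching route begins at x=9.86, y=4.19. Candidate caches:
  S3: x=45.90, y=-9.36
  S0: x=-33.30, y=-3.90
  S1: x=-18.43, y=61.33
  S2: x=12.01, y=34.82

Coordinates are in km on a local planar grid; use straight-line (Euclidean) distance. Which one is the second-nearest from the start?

S3

Distance to each, sorted:
S2: 30.7 km
S3: 38.5 km
S0: 43.9 km
S1: 63.8 km
The second-nearest is S3 at 38.5 km.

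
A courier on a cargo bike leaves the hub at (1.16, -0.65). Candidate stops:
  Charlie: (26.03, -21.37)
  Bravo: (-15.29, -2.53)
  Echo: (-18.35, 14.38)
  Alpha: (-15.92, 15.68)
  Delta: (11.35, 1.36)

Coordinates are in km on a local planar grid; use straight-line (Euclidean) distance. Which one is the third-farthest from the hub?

Alpha

Distance to each, sorted:
Charlie: 32.4 km
Echo: 24.6 km
Alpha: 23.6 km
Bravo: 16.6 km
Delta: 10.4 km
The third-farthest is Alpha at 23.6 km.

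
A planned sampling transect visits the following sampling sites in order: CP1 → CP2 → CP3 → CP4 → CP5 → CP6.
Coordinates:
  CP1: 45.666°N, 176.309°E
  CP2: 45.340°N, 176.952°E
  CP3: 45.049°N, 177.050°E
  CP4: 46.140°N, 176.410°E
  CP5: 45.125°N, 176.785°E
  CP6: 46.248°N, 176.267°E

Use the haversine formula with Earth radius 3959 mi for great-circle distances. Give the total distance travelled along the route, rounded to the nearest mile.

295 mi

Leg distances:
CP1→CP2: 38.4 mi  (cumulative 38.4 mi)
CP2→CP3: 20.7 mi  (cumulative 59.1 mi)
CP3→CP4: 81.5 mi  (cumulative 140.6 mi)
CP4→CP5: 72.4 mi  (cumulative 213.0 mi)
CP5→CP6: 81.5 mi  (cumulative 294.5 mi)
Total route length ≈ 295 mi.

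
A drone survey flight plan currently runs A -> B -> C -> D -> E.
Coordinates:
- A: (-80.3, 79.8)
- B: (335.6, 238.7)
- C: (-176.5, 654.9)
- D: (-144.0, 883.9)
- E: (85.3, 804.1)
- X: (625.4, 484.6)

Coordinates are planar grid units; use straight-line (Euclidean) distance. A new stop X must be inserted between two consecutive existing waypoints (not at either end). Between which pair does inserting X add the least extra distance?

Added distance for inserting X between each consecutive pair:
A–B: 748.4
B–C: 540.0
C–D: 1455.3
D–E: 1251.6
Smallest added distance is 540.0, inserting between B and C.

between B and C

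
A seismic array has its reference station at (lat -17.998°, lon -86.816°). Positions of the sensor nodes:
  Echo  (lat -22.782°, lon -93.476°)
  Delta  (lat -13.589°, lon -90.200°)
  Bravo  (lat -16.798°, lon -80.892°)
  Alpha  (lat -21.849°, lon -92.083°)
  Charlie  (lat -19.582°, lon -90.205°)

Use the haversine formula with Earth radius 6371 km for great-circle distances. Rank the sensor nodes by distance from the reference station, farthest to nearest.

Computing each great-circle distance from (lat -17.998°, lon -86.816°):
Echo (lat -22.782°, lon -93.476°): 874.3 km
Alpha (lat -21.849°, lon -92.083°): 697.4 km
Bravo (lat -16.798°, lon -80.892°): 642.6 km
Delta (lat -13.589°, lon -90.200°): 609.4 km
Charlie (lat -19.582°, lon -90.205°): 397.8 km

Echo, Alpha, Bravo, Delta, Charlie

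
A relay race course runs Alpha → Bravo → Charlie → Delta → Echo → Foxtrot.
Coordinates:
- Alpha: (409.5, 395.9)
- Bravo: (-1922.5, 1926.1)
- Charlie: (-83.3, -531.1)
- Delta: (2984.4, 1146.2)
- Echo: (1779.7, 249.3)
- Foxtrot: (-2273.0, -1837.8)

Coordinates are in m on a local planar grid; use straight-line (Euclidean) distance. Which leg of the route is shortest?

Leg distances:
Alpha→Bravo: 2789.2 m
Bravo→Charlie: 3069.3 m
Charlie→Delta: 3496.3 m
Delta→Echo: 1501.9 m
Echo→Foxtrot: 4558.5 m
The shortest leg is Delta–Echo at 1501.9 m.

Delta–Echo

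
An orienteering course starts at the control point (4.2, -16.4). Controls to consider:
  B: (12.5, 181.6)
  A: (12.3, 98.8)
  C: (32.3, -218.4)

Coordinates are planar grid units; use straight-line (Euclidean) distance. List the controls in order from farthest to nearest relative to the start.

Computing each straight-line distance from (4.2, -16.4):
C (32.3, -218.4): 203.9
B (12.5, 181.6): 198.2
A (12.3, 98.8): 115.5

C, B, A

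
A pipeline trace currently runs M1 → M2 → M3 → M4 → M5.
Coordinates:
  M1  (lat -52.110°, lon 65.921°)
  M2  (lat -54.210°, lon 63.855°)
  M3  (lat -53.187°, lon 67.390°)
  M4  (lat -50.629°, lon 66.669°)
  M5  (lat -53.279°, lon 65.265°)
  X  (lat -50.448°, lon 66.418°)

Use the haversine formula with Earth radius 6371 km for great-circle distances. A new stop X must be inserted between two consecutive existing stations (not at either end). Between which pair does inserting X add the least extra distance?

Added distance for inserting X between each consecutive pair:
M1–M2: 370.0 km
M2–M3: 505.9 km
M3–M4: 49.9 km
M4–M5: 41.5 km
Smallest added distance is 41.5 km, inserting between M4 and M5.

between M4 and M5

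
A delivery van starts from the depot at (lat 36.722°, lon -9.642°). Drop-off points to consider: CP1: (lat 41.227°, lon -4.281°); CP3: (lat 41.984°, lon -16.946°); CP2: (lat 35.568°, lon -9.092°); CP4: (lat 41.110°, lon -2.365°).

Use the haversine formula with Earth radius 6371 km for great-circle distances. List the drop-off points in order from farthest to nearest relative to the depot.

Distances from the depot:
CP3 (lat 41.984°, lon -16.946°): 857.7 km
CP4 (lat 41.110°, lon -2.365°): 796.0 km
CP1 (lat 41.227°, lon -4.281°): 682.1 km
CP2 (lat 35.568°, lon -9.092°): 137.5 km

CP3, CP4, CP1, CP2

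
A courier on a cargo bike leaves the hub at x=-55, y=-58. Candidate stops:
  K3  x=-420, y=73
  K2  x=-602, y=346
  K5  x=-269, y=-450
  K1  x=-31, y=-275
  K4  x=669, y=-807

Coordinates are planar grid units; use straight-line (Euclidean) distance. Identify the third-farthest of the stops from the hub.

K5

Distances from the hub (x=-55, y=-58):
K4: 1041.7
K2: 680.0
K5: 446.6
K3: 387.8
K1: 218.3
The third-farthest is K5 at 446.6.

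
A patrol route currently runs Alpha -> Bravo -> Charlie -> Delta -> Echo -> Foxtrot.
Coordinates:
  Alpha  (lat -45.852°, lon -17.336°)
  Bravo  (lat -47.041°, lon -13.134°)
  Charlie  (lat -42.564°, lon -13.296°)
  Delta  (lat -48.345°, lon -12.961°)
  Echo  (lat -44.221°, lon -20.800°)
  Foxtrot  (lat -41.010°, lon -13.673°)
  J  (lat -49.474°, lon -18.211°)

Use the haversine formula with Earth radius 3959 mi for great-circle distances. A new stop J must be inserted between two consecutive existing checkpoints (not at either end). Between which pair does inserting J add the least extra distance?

Added distance for inserting J between each consecutive pair:
Alpha–Bravo: 325.0 mi
Bravo–Charlie: 510.5 mi
Charlie–Delta: 383.3 mi
Delta–Echo: 163.7 mi
Echo–Foxtrot: 583.1 mi
Smallest added distance is 163.7 mi, inserting between Delta and Echo.

between Delta and Echo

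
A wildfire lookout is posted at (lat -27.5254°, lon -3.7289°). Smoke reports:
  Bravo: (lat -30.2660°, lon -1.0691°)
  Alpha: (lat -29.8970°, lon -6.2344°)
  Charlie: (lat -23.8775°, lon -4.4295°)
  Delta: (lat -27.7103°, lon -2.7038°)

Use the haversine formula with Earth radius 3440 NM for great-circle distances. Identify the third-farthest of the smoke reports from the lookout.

Alpha

Distance to each, sorted:
Charlie: 222.3 NM
Bravo: 215.9 NM
Alpha: 194.1 NM
Delta: 55.7 NM
The third-farthest is Alpha at 194.1 NM.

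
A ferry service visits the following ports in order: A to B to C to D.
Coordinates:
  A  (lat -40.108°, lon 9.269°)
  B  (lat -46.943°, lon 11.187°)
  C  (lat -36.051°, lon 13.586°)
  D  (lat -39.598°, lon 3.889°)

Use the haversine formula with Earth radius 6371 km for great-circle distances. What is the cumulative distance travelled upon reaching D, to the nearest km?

2941 km

Leg distances:
A→B: 775.5 km  (cumulative 775.5 km)
B→C: 1227.3 km  (cumulative 2002.9 km)
C→D: 937.9 km  (cumulative 2940.8 km)
Cumulative distance at D ≈ 2941 km.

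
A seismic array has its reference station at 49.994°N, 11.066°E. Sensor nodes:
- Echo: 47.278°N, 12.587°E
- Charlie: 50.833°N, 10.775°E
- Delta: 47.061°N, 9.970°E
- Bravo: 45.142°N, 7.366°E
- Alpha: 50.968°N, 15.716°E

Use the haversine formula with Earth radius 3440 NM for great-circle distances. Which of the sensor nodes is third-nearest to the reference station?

Delta

Distance to each, sorted:
Charlie: 51.6 NM
Echo: 173.9 NM
Delta: 181.4 NM
Alpha: 187.0 NM
Bravo: 327.5 NM
The third-nearest is Delta at 181.4 NM.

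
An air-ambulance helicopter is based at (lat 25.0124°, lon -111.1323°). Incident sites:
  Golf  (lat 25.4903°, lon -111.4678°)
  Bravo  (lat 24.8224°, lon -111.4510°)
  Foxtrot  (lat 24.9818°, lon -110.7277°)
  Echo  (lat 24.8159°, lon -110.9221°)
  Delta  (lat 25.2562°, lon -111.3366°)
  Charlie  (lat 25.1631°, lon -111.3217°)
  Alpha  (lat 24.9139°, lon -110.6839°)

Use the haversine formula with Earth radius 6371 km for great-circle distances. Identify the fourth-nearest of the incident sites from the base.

Distance to each, sorted:
Charlie: 25.4 km
Echo: 30.4 km
Delta: 34.0 km
Bravo: 38.5 km
Foxtrot: 40.9 km
Alpha: 46.5 km
Golf: 62.9 km
The fourth-nearest is Bravo at 38.5 km.

Bravo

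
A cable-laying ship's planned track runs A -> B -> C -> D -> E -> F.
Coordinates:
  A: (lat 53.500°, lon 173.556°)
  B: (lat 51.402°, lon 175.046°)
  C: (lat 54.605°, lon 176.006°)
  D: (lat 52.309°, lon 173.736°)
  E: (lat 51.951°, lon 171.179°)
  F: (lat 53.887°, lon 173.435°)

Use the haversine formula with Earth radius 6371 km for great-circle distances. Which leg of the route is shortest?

Leg distances:
A→B: 254.2 km
B→C: 361.9 km
C→D: 296.2 km
D→E: 179.0 km
E→F: 263.1 km
The shortest leg is D–E at 179.0 km.

D–E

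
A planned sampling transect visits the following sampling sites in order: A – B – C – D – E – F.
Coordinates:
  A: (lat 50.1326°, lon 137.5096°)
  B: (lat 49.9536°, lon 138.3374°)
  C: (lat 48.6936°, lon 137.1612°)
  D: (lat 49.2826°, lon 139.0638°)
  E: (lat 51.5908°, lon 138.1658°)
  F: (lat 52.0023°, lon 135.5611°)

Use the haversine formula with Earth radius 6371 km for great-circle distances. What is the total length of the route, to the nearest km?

Leg distances:
A→B: 62.4 km  (cumulative 62.4 km)
B→C: 164.0 km  (cumulative 226.4 km)
C→D: 153.5 km  (cumulative 379.9 km)
D→E: 264.4 km  (cumulative 644.3 km)
E→F: 184.9 km  (cumulative 829.1 km)
Total route length ≈ 829 km.

829 km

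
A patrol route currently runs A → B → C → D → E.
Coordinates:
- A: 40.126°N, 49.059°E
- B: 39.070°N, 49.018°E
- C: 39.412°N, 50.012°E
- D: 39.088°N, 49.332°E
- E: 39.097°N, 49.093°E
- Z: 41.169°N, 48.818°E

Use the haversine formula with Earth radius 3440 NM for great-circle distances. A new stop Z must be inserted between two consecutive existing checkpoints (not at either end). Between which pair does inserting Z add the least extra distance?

between A and B

Added distance for inserting Z between each consecutive pair:
A–B: 126.5 NM
B–C: 194.6 NM
C–D: 208.8 NM
D–E: 241.0 NM
Smallest added distance is 126.5 NM, inserting between A and B.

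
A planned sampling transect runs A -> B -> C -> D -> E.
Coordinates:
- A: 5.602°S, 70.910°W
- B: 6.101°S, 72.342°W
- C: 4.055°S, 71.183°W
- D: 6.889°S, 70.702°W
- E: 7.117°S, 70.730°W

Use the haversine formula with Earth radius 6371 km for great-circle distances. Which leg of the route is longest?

C–D

Leg distances:
A→B: 167.8 km
B→C: 261.2 km
C→D: 319.6 km
D→E: 25.5 km
The longest leg is C–D at 319.6 km.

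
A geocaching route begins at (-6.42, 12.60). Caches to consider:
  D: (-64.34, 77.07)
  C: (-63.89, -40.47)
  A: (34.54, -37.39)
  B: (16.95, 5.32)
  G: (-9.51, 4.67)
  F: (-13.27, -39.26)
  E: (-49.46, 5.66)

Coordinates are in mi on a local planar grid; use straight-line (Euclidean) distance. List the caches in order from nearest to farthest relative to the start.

G, B, E, F, A, C, D

Distance from the start at (-6.42, 12.60) to each:
G (-9.51, 4.67): 8.5 mi
B (16.95, 5.32): 24.5 mi
E (-49.46, 5.66): 43.6 mi
F (-13.27, -39.26): 52.3 mi
A (34.54, -37.39): 64.6 mi
C (-63.89, -40.47): 78.2 mi
D (-64.34, 77.07): 86.7 mi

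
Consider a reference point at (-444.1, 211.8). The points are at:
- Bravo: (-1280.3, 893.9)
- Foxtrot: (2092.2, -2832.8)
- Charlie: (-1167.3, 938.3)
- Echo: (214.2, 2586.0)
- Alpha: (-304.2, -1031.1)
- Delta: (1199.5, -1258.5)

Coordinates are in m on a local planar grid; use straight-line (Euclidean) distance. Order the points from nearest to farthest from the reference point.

Charlie, Bravo, Alpha, Delta, Echo, Foxtrot

Distances from the reference point:
Charlie (-1167.3, 938.3): 1025.1 m
Bravo (-1280.3, 893.9): 1079.1 m
Alpha (-304.2, -1031.1): 1250.7 m
Delta (1199.5, -1258.5): 2205.3 m
Echo (214.2, 2586.0): 2463.8 m
Foxtrot (2092.2, -2832.8): 3962.6 m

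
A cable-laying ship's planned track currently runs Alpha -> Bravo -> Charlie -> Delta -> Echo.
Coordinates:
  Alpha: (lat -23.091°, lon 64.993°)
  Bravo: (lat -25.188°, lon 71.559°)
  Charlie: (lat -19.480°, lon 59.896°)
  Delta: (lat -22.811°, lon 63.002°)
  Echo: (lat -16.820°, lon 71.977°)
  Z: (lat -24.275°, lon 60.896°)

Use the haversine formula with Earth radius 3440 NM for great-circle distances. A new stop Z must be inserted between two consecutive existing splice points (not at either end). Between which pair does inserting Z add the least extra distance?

Added distance for inserting Z between each consecutive pair:
Alpha–Bravo: 439.0 NM
Bravo–Charlie: 144.8 NM
Charlie–Delta: 173.7 NM
Delta–Echo: 290.7 NM
Smallest added distance is 144.8 NM, inserting between Bravo and Charlie.

between Bravo and Charlie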